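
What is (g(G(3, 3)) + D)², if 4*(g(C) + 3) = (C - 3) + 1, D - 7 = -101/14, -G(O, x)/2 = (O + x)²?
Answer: 23104/49 ≈ 471.51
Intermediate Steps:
G(O, x) = -2*(O + x)²
D = -3/14 (D = 7 - 101/14 = -3/14 ≈ -0.21429)
g(C) = -7/2 + C/4 (g(C) = -3 + ((C - 3) + 1)/4 = -3 + ((-3 + C) + 1)/4 = -3 + (-2 + C)/4 = -3 + (-½ + C/4) = -7/2 + C/4)
(g(G(3, 3)) + D)² = ((-7/2 + (-2*(3 + 3)²)/4) - 3/14)² = ((-7/2 + (-2*6²)/4) - 3/14)² = ((-7/2 + (-2*36)/4) - 3/14)² = ((-7/2 + (¼)*(-72)) - 3/14)² = ((-7/2 - 18) - 3/14)² = (-43/2 - 3/14)² = (-152/7)² = 23104/49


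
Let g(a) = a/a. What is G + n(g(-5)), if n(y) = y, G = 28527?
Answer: 28528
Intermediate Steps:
g(a) = 1
G + n(g(-5)) = 28527 + 1 = 28528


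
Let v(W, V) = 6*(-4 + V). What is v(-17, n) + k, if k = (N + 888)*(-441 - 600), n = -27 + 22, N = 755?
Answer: -1710417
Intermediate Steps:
n = -5
v(W, V) = -24 + 6*V
k = -1710363 (k = (755 + 888)*(-441 - 600) = 1643*(-1041) = -1710363)
v(-17, n) + k = (-24 + 6*(-5)) - 1710363 = (-24 - 30) - 1710363 = -54 - 1710363 = -1710417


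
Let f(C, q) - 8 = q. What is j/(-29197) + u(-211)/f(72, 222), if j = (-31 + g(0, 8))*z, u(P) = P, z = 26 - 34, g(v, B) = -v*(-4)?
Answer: -6217607/6715310 ≈ -0.92589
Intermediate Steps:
f(C, q) = 8 + q
g(v, B) = 4*v
z = -8
j = 248 (j = (-31 + 4*0)*(-8) = (-31 + 0)*(-8) = -31*(-8) = 248)
j/(-29197) + u(-211)/f(72, 222) = 248/(-29197) - 211/(8 + 222) = 248*(-1/29197) - 211/230 = -248/29197 - 211*1/230 = -248/29197 - 211/230 = -6217607/6715310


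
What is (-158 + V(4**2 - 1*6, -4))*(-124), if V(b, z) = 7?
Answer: 18724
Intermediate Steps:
(-158 + V(4**2 - 1*6, -4))*(-124) = (-158 + 7)*(-124) = -151*(-124) = 18724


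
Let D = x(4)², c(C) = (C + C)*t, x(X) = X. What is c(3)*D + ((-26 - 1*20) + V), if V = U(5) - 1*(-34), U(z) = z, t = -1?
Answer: -103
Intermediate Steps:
V = 39 (V = 5 - 1*(-34) = 5 + 34 = 39)
c(C) = -2*C (c(C) = (C + C)*(-1) = (2*C)*(-1) = -2*C)
D = 16 (D = 4² = 16)
c(3)*D + ((-26 - 1*20) + V) = -2*3*16 + ((-26 - 1*20) + 39) = -6*16 + ((-26 - 20) + 39) = -96 + (-46 + 39) = -96 - 7 = -103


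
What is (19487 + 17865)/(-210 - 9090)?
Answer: -9338/2325 ≈ -4.0163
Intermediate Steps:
(19487 + 17865)/(-210 - 9090) = 37352/(-9300) = 37352*(-1/9300) = -9338/2325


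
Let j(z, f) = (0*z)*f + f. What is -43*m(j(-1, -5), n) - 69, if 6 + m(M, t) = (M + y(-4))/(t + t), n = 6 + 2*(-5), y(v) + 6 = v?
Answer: 867/8 ≈ 108.38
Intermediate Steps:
j(z, f) = f (j(z, f) = 0*f + f = 0 + f = f)
y(v) = -6 + v
n = -4 (n = 6 - 10 = -4)
m(M, t) = -6 + (-10 + M)/(2*t) (m(M, t) = -6 + (M + (-6 - 4))/(t + t) = -6 + (M - 10)/((2*t)) = -6 + (-10 + M)*(1/(2*t)) = -6 + (-10 + M)/(2*t))
-43*m(j(-1, -5), n) - 69 = -43*(-10 - 5 - 12*(-4))/(2*(-4)) - 69 = -43*(-1)*(-10 - 5 + 48)/(2*4) - 69 = -43*(-1)*33/(2*4) - 69 = -43*(-33/8) - 69 = 1419/8 - 69 = 867/8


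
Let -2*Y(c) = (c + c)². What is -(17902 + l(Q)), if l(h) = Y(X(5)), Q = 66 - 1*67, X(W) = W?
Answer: -17852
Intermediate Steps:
Q = -1 (Q = 66 - 67 = -1)
Y(c) = -2*c² (Y(c) = -(c + c)²/2 = -4*c²/2 = -2*c²)
l(h) = -50 (l(h) = -2*5² = -2*25 = -50)
-(17902 + l(Q)) = -(17902 - 50) = -1*17852 = -17852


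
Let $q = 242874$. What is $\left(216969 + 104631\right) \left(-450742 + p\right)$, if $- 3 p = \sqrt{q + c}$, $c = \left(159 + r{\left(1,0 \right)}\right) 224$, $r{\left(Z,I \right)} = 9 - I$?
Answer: $-144958627200 - 107200 \sqrt{280506} \approx -1.4502 \cdot 10^{11}$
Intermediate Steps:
$c = 37632$ ($c = \left(159 + \left(9 - 0\right)\right) 224 = \left(159 + \left(9 + 0\right)\right) 224 = \left(159 + 9\right) 224 = 168 \cdot 224 = 37632$)
$p = - \frac{\sqrt{280506}}{3}$ ($p = - \frac{\sqrt{242874 + 37632}}{3} = - \frac{\sqrt{280506}}{3} \approx -176.54$)
$\left(216969 + 104631\right) \left(-450742 + p\right) = \left(216969 + 104631\right) \left(-450742 - \frac{\sqrt{280506}}{3}\right) = 321600 \left(-450742 - \frac{\sqrt{280506}}{3}\right) = -144958627200 - 107200 \sqrt{280506}$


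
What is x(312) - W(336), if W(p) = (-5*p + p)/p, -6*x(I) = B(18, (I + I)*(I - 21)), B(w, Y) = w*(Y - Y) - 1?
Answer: 25/6 ≈ 4.1667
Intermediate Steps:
B(w, Y) = -1 (B(w, Y) = w*0 - 1 = 0 - 1 = -1)
x(I) = ⅙ (x(I) = -⅙*(-1) = ⅙)
W(p) = -4 (W(p) = (-4*p)/p = -4)
x(312) - W(336) = ⅙ - 1*(-4) = ⅙ + 4 = 25/6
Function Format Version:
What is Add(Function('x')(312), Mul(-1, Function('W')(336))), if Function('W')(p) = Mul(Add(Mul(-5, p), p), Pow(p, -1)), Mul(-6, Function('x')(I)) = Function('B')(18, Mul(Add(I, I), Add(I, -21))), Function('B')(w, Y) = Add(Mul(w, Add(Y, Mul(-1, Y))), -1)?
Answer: Rational(25, 6) ≈ 4.1667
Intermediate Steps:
Function('B')(w, Y) = -1 (Function('B')(w, Y) = Add(Mul(w, 0), -1) = Add(0, -1) = -1)
Function('x')(I) = Rational(1, 6) (Function('x')(I) = Mul(Rational(-1, 6), -1) = Rational(1, 6))
Function('W')(p) = -4 (Function('W')(p) = Mul(Mul(-4, p), Pow(p, -1)) = -4)
Add(Function('x')(312), Mul(-1, Function('W')(336))) = Add(Rational(1, 6), Mul(-1, -4)) = Add(Rational(1, 6), 4) = Rational(25, 6)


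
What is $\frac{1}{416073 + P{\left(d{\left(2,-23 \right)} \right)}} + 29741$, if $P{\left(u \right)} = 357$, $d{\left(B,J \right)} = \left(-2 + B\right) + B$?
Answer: $\frac{12385044631}{416430} \approx 29741.0$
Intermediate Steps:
$d{\left(B,J \right)} = -2 + 2 B$
$\frac{1}{416073 + P{\left(d{\left(2,-23 \right)} \right)}} + 29741 = \frac{1}{416073 + 357} + 29741 = \frac{1}{416430} + 29741 = \frac{12385044631}{416430}$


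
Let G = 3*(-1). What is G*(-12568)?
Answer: 37704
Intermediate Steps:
G = -3
G*(-12568) = -3*(-12568) = 37704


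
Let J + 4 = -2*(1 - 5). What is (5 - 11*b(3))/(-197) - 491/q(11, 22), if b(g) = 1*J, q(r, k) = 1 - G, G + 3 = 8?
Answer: 96883/788 ≈ 122.95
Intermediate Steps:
G = 5 (G = -3 + 8 = 5)
J = 4 (J = -4 - 2*(1 - 5) = -4 - 2*(-4) = -4 + 8 = 4)
q(r, k) = -4 (q(r, k) = 1 - 1*5 = 1 - 5 = -4)
b(g) = 4 (b(g) = 1*4 = 4)
(5 - 11*b(3))/(-197) - 491/q(11, 22) = (5 - 11*4)/(-197) - 491/(-4) = (5 - 44)*(-1/197) - 491*(-¼) = -39*(-1/197) + 491/4 = 39/197 + 491/4 = 96883/788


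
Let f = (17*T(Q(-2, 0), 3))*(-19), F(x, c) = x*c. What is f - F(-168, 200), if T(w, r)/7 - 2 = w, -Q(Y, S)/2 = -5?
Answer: 6468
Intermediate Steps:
Q(Y, S) = 10 (Q(Y, S) = -2*(-5) = 10)
T(w, r) = 14 + 7*w
F(x, c) = c*x
f = -27132 (f = (17*(14 + 7*10))*(-19) = (17*(14 + 70))*(-19) = (17*84)*(-19) = 1428*(-19) = -27132)
f - F(-168, 200) = -27132 - 200*(-168) = -27132 - 1*(-33600) = -27132 + 33600 = 6468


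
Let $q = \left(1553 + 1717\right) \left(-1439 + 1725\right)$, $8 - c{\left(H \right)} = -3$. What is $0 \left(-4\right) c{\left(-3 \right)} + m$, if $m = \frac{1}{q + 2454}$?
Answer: $\frac{1}{937674} \approx 1.0665 \cdot 10^{-6}$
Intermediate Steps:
$c{\left(H \right)} = 11$ ($c{\left(H \right)} = 8 - -3 = 8 + 3 = 11$)
$q = 935220$ ($q = 3270 \cdot 286 = 935220$)
$m = \frac{1}{937674}$ ($m = \frac{1}{935220 + 2454} = \frac{1}{937674} \approx 1.0665 \cdot 10^{-6}$)
$0 \left(-4\right) c{\left(-3 \right)} + m = 0 \left(-4\right) 11 + \frac{1}{937674} = 0 \cdot 11 + \frac{1}{937674} = 0 + \frac{1}{937674} = \frac{1}{937674}$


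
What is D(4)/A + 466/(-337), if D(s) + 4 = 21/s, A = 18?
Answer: -31867/24264 ≈ -1.3133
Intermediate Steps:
D(s) = -4 + 21/s
D(4)/A + 466/(-337) = (-4 + 21/4)/18 + 466/(-337) = (-4 + 21*(¼))*(1/18) + 466*(-1/337) = (-4 + 21/4)*(1/18) - 466/337 = (5/4)*(1/18) - 466/337 = 5/72 - 466/337 = -31867/24264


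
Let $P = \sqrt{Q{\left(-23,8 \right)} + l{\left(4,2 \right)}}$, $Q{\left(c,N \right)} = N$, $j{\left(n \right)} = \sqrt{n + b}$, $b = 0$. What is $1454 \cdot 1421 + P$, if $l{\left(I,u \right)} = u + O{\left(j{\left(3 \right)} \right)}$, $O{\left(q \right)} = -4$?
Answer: $2066134 + \sqrt{6} \approx 2.0661 \cdot 10^{6}$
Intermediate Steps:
$j{\left(n \right)} = \sqrt{n}$ ($j{\left(n \right)} = \sqrt{n + 0} = \sqrt{n}$)
$l{\left(I,u \right)} = -4 + u$ ($l{\left(I,u \right)} = u - 4 = -4 + u$)
$P = \sqrt{6}$ ($P = \sqrt{8 + \left(-4 + 2\right)} = \sqrt{8 - 2} = \sqrt{6} \approx 2.4495$)
$1454 \cdot 1421 + P = 1454 \cdot 1421 + \sqrt{6} = 2066134 + \sqrt{6}$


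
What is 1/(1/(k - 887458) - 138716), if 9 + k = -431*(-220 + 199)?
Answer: -878416/121850353857 ≈ -7.2090e-6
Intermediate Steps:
k = 9042 (k = -9 - 431*(-220 + 199) = -9 - 431*(-21) = -9 + 9051 = 9042)
1/(1/(k - 887458) - 138716) = 1/(1/(9042 - 887458) - 138716) = 1/(1/(-878416) - 138716) = 1/(-1/878416 - 138716) = 1/(-121850353857/878416) = -878416/121850353857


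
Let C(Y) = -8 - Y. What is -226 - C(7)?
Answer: -211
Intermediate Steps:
-226 - C(7) = -226 - (-8 - 1*7) = -226 - (-8 - 7) = -226 - 1*(-15) = -226 + 15 = -211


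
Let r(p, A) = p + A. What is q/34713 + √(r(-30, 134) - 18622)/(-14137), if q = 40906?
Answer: 40906/34713 - I*√18518/14137 ≈ 1.1784 - 0.0096259*I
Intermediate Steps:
r(p, A) = A + p
q/34713 + √(r(-30, 134) - 18622)/(-14137) = 40906/34713 + √((134 - 30) - 18622)/(-14137) = 40906*(1/34713) + √(104 - 18622)*(-1/14137) = 40906/34713 + √(-18518)*(-1/14137) = 40906/34713 + (I*√18518)*(-1/14137) = 40906/34713 - I*√18518/14137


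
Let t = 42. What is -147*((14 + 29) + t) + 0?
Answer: -12495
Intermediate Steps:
-147*((14 + 29) + t) + 0 = -147*((14 + 29) + 42) + 0 = -147*(43 + 42) + 0 = -147*85 + 0 = -12495 + 0 = -12495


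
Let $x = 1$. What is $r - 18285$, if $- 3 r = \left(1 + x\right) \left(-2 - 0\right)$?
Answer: $- \frac{54851}{3} \approx -18284.0$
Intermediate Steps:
$r = \frac{4}{3}$ ($r = - \frac{\left(1 + 1\right) \left(-2 - 0\right)}{3} = - \frac{2 \left(-2 + 0\right)}{3} = - \frac{2 \left(-2\right)}{3} = \left(- \frac{1}{3}\right) \left(-4\right) = \frac{4}{3} \approx 1.3333$)
$r - 18285 = \frac{4}{3} - 18285 = - \frac{54851}{3}$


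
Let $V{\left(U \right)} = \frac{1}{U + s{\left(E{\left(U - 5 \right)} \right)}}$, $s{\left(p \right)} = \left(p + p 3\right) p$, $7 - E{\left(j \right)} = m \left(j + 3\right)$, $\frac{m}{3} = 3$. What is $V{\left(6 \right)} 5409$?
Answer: $\frac{5409}{3370} \approx 1.605$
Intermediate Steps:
$m = 9$ ($m = 3 \cdot 3 = 9$)
$E{\left(j \right)} = -20 - 9 j$ ($E{\left(j \right)} = 7 - 9 \left(j + 3\right) = 7 - 9 \left(3 + j\right) = 7 - \left(27 + 9 j\right) = -20 - 9 j$)
$s{\left(p \right)} = 4 p^{2}$ ($s{\left(p \right)} = \left(p + 3 p\right) p = 4 p p = 4 p^{2}$)
$V{\left(U \right)} = \frac{1}{U + 4 \left(25 - 9 U\right)^{2}}$ ($V{\left(U \right)} = \frac{1}{U + 4 \left(-20 - 9 \left(U - 5\right)\right)^{2}} = \frac{1}{U + 4 \left(-20 - 9 \left(-5 + U\right)\right)^{2}} = \frac{1}{U + 4 \left(-20 - \left(-45 + 9 U\right)\right)^{2}} = \frac{1}{U + 4 \left(25 - 9 U\right)^{2}}$)
$V{\left(6 \right)} 5409 = \frac{1}{6 + 4 \left(-25 + 9 \cdot 6\right)^{2}} \cdot 5409 = \frac{1}{6 + 4 \left(-25 + 54\right)^{2}} \cdot 5409 = \frac{1}{6 + 4 \cdot 29^{2}} \cdot 5409 = \frac{1}{6 + 4 \cdot 841} \cdot 5409 = \frac{1}{6 + 3364} \cdot 5409 = \frac{1}{3370} \cdot 5409 = \frac{5409}{3370}$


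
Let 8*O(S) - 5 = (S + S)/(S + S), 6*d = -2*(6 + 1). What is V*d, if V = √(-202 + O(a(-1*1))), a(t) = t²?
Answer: -7*I*√805/6 ≈ -33.101*I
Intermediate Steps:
d = -7/3 (d = (-2*(6 + 1))/6 = (-2*7)/6 = (⅙)*(-14) = -7/3 ≈ -2.3333)
O(S) = ¾ (O(S) = 5/8 + ((S + S)/(S + S))/8 = 5/8 + ((2*S)/((2*S)))/8 = 5/8 + ((2*S)*(1/(2*S)))/8 = 5/8 + (⅛)*1 = 5/8 + ⅛ = ¾)
V = I*√805/2 (V = √(-202 + ¾) = √(-805/4) = I*√805/2 ≈ 14.186*I)
V*d = (I*√805/2)*(-7/3) = -7*I*√805/6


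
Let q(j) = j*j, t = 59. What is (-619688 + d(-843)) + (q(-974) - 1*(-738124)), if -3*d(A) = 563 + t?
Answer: 3200714/3 ≈ 1.0669e+6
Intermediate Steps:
q(j) = j²
d(A) = -622/3 (d(A) = -(563 + 59)/3 = -⅓*622 = -622/3)
(-619688 + d(-843)) + (q(-974) - 1*(-738124)) = (-619688 - 622/3) + ((-974)² - 1*(-738124)) = -1859686/3 + (948676 + 738124) = -1859686/3 + 1686800 = 3200714/3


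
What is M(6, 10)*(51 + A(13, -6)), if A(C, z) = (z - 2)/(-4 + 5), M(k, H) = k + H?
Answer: 688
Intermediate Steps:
M(k, H) = H + k
A(C, z) = -2 + z (A(C, z) = (-2 + z)/1 = (-2 + z)*1 = -2 + z)
M(6, 10)*(51 + A(13, -6)) = (10 + 6)*(51 + (-2 - 6)) = 16*(51 - 8) = 16*43 = 688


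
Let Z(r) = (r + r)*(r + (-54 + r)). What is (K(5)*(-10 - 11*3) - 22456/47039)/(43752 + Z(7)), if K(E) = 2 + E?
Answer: -14181195/2031708488 ≈ -0.0069799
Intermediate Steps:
Z(r) = 2*r*(-54 + 2*r) (Z(r) = (2*r)*(-54 + 2*r) = 2*r*(-54 + 2*r))
(K(5)*(-10 - 11*3) - 22456/47039)/(43752 + Z(7)) = ((2 + 5)*(-10 - 11*3) - 22456/47039)/(43752 + 4*7*(-27 + 7)) = (7*(-10 - 33) - 22456*1/47039)/(43752 + 4*7*(-20)) = (7*(-43) - 22456/47039)/(43752 - 560) = (-301 - 22456/47039)/43192 = -14181195/47039*1/43192 = -14181195/2031708488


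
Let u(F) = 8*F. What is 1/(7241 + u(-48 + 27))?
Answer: 1/7073 ≈ 0.00014138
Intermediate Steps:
1/(7241 + u(-48 + 27)) = 1/(7241 + 8*(-48 + 27)) = 1/(7241 + 8*(-21)) = 1/(7241 - 168) = 1/7073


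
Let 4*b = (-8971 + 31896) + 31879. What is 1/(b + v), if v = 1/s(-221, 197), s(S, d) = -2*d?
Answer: 394/5398193 ≈ 7.2987e-5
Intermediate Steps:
v = -1/394 (v = 1/(-2*197) = 1/(-394) = -1/394 ≈ -0.0025381)
b = 13701 (b = ((-8971 + 31896) + 31879)/4 = (22925 + 31879)/4 = (¼)*54804 = 13701)
1/(b + v) = 1/(13701 - 1/394) = 1/(5398193/394) = 394/5398193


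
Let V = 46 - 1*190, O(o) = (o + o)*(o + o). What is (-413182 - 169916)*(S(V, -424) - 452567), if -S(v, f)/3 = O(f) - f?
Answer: 1522556925798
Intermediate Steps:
O(o) = 4*o**2 (O(o) = (2*o)*(2*o) = 4*o**2)
V = -144 (V = 46 - 190 = -144)
S(v, f) = -12*f**2 + 3*f (S(v, f) = -3*(4*f**2 - f) = -3*(-f + 4*f**2) = -12*f**2 + 3*f)
(-413182 - 169916)*(S(V, -424) - 452567) = (-413182 - 169916)*(3*(-424)*(1 - 4*(-424)) - 452567) = -583098*(3*(-424)*(1 + 1696) - 452567) = -583098*(3*(-424)*1697 - 452567) = -583098*(-2158584 - 452567) = -583098*(-2611151) = 1522556925798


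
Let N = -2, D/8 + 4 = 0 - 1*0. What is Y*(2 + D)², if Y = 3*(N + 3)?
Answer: 2700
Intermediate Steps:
D = -32 (D = -32 + 8*(0 - 1*0) = -32 + 8*(0 + 0) = -32 + 8*0 = -32 + 0 = -32)
Y = 3 (Y = 3*(-2 + 3) = 3*1 = 3)
Y*(2 + D)² = 3*(2 - 32)² = 3*(-30)² = 3*900 = 2700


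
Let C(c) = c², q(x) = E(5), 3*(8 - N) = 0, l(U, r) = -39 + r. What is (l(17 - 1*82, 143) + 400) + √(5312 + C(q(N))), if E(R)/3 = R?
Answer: 504 + 7*√113 ≈ 578.41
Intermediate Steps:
E(R) = 3*R
N = 8 (N = 8 - ⅓*0 = 8 + 0 = 8)
q(x) = 15 (q(x) = 3*5 = 15)
(l(17 - 1*82, 143) + 400) + √(5312 + C(q(N))) = ((-39 + 143) + 400) + √(5312 + 15²) = (104 + 400) + √(5312 + 225) = 504 + √5537 = 504 + 7*√113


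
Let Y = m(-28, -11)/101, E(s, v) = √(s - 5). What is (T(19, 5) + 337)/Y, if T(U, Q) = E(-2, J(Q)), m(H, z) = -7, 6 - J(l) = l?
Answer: -34037/7 - 101*I*√7/7 ≈ -4862.4 - 38.174*I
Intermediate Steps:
J(l) = 6 - l
E(s, v) = √(-5 + s)
T(U, Q) = I*√7 (T(U, Q) = √(-5 - 2) = √(-7) = I*√7)
Y = -7/101 ≈ -0.069307
(T(19, 5) + 337)/Y = (I*√7 + 337)/(-7/101) = (337 + I*√7)*(-101/7) = -34037/7 - 101*I*√7/7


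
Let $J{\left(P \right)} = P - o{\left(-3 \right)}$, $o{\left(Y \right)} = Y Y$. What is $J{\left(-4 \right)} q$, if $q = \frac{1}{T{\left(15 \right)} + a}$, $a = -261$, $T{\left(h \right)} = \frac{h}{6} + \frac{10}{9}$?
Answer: $\frac{234}{4633} \approx 0.050507$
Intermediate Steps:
$o{\left(Y \right)} = Y^{2}$
$T{\left(h \right)} = \frac{10}{9} + \frac{h}{6}$ ($T{\left(h \right)} = h \frac{1}{6} + 10 \cdot \frac{1}{9} = \frac{h}{6} + \frac{10}{9} = \frac{10}{9} + \frac{h}{6}$)
$J{\left(P \right)} = -9 + P$ ($J{\left(P \right)} = P - \left(-3\right)^{2} = P - 9 = -9 + P$)
$q = - \frac{18}{4633}$ ($q = \frac{1}{\left(\frac{10}{9} + \frac{1}{6} \cdot 15\right) - 261} = \frac{1}{\left(\frac{10}{9} + \frac{5}{2}\right) - 261} = \frac{1}{\frac{65}{18} - 261} = \frac{1}{- \frac{4633}{18}} = - \frac{18}{4633} \approx -0.0038852$)
$J{\left(-4 \right)} q = \left(-9 - 4\right) \left(- \frac{18}{4633}\right) = \left(-13\right) \left(- \frac{18}{4633}\right) = \frac{234}{4633}$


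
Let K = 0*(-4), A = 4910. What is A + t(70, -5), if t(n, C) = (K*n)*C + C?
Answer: 4905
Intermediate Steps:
K = 0
t(n, C) = C (t(n, C) = (0*n)*C + C = 0*C + C = 0 + C = C)
A + t(70, -5) = 4910 - 5 = 4905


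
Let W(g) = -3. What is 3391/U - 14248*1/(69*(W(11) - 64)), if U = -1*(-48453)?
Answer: 235344979/74666073 ≈ 3.1520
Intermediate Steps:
U = 48453
3391/U - 14248*1/(69*(W(11) - 64)) = 3391/48453 - 14248*1/(69*(-3 - 64)) = 3391*(1/48453) - 14248/((-67*69)) = 3391/48453 - 14248/(-4623) = 3391/48453 - 14248*(-1/4623) = 3391/48453 + 14248/4623 = 235344979/74666073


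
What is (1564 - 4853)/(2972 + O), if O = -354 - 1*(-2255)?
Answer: -299/443 ≈ -0.67494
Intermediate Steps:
O = 1901 (O = -354 + 2255 = 1901)
(1564 - 4853)/(2972 + O) = (1564 - 4853)/(2972 + 1901) = -3289/4873 = -3289*1/4873 = -299/443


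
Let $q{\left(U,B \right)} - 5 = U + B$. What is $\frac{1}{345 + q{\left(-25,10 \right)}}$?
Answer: $\frac{1}{335} \approx 0.0029851$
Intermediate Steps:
$q{\left(U,B \right)} = 5 + B + U$ ($q{\left(U,B \right)} = 5 + \left(U + B\right) = 5 + \left(B + U\right) = 5 + B + U$)
$\frac{1}{345 + q{\left(-25,10 \right)}} = \frac{1}{345 + \left(5 + 10 - 25\right)} = \frac{1}{345 - 10} = \frac{1}{335}$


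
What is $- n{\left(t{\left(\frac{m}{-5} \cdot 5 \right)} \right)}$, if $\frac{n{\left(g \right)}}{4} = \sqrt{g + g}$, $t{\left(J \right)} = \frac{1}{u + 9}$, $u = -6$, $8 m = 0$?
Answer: $- \frac{4 \sqrt{6}}{3} \approx -3.266$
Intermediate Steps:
$m = 0$ ($m = \frac{1}{8} \cdot 0 = 0$)
$t{\left(J \right)} = \frac{1}{3}$ ($t{\left(J \right)} = \frac{1}{-6 + 9} = \frac{1}{3}$)
$n{\left(g \right)} = 4 \sqrt{2} \sqrt{g}$ ($n{\left(g \right)} = 4 \sqrt{g + g} = 4 \sqrt{2 g} = 4 \sqrt{2} \sqrt{g}$)
$- n{\left(t{\left(\frac{m}{-5} \cdot 5 \right)} \right)} = - \frac{4 \sqrt{2}}{\sqrt{3}} = - 4 \sqrt{2} \frac{\sqrt{3}}{3} = - \frac{4 \sqrt{6}}{3}$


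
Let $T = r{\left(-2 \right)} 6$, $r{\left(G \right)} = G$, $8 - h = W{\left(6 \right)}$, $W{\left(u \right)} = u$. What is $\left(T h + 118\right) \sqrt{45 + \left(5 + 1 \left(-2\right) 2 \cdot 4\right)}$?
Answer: $94 \sqrt{34} \approx 548.11$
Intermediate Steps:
$h = 2$ ($h = 8 - 6 = 2$)
$T = -12$ ($T = \left(-2\right) 6 = -12$)
$\left(T h + 118\right) \sqrt{45 + \left(5 + 1 \left(-2\right) 2 \cdot 4\right)} = \left(\left(-12\right) 2 + 118\right) \sqrt{45 + \left(5 + 1 \left(-2\right) 2 \cdot 4\right)} = \left(-24 + 118\right) \sqrt{45 + \left(5 + \left(-2\right) 2 \cdot 4\right)} = 94 \sqrt{45 + \left(5 - 16\right)} = 94 \sqrt{45 - 11} = 94 \sqrt{34}$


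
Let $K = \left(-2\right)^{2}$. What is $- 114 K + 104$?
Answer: $-352$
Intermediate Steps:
$K = 4$
$- 114 K + 104 = \left(-114\right) 4 + 104 = -456 + 104 = -352$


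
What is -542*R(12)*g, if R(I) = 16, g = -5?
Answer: 43360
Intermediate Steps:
-542*R(12)*g = -8672*(-5) = -542*(-80) = 43360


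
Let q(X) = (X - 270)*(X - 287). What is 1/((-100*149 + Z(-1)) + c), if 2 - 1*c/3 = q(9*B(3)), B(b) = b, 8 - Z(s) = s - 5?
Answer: -1/204420 ≈ -4.8919e-6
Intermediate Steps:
Z(s) = 13 - s (Z(s) = 8 - (s - 5) = 8 - (-5 + s) = 8 + (5 - s) = 13 - s)
q(X) = (-287 + X)*(-270 + X) (q(X) = (-270 + X)*(-287 + X) = (-287 + X)*(-270 + X))
c = -189534 (c = 6 - 3*(77490 + (9*3)**2 - 5013*3) = 6 - 3*(77490 + 27**2 - 557*27) = 6 - 3*(77490 + 729 - 15039) = 6 - 3*63180 = 6 - 189540 = -189534)
1/((-100*149 + Z(-1)) + c) = 1/((-100*149 + (13 - 1*(-1))) - 189534) = 1/((-14900 + (13 + 1)) - 189534) = 1/((-14900 + 14) - 189534) = 1/(-14886 - 189534) = 1/(-204420) = -1/204420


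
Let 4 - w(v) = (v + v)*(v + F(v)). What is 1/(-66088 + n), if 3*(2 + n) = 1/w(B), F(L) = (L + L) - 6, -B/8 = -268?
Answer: -82664052/5463267196681 ≈ -1.5131e-5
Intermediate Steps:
B = 2144 (B = -8*(-268) = 2144)
F(L) = -6 + 2*L (F(L) = 2*L - 6 = -6 + 2*L)
w(v) = 4 - 2*v*(-6 + 3*v) (w(v) = 4 - (v + v)*(v + (-6 + 2*v)) = 4 - 2*v*(-6 + 3*v))
n = -165328105/82664052 (n = -2 + 1/(3*(4 - 6*2144² + 12*2144)) = -2 + 1/(3*(4 - 6*4596736 + 25728)) = -2 + 1/(3*(4 - 27580416 + 25728)) = -2 + (⅓)/(-27554684) = -2 + (⅓)*(-1/27554684) = -2 - 1/82664052 = -165328105/82664052 ≈ -2.0000)
1/(-66088 + n) = 1/(-66088 - 165328105/82664052) = 1/(-5463267196681/82664052) = -82664052/5463267196681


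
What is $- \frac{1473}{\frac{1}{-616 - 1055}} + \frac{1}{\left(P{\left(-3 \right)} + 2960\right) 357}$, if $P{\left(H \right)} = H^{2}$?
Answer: $\frac{2608901067340}{1059933} \approx 2.4614 \cdot 10^{6}$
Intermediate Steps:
$- \frac{1473}{\frac{1}{-616 - 1055}} + \frac{1}{\left(P{\left(-3 \right)} + 2960\right) 357} = - \frac{1473}{\frac{1}{-616 - 1055}} + \frac{1}{\left(\left(-3\right)^{2} + 2960\right) 357} = - \frac{1473}{\frac{1}{-1671}} + \frac{1}{9 + 2960} \cdot \frac{1}{357} = - \frac{1473}{- \frac{1}{1671}} + \frac{1}{2969} \cdot \frac{1}{357} = \left(-1473\right) \left(-1671\right) + \frac{1}{2969} \cdot \frac{1}{357} = 2461383 + \frac{1}{1059933} = \frac{2608901067340}{1059933}$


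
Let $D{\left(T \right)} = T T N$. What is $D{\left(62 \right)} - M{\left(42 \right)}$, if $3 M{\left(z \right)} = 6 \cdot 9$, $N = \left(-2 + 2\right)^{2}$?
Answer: $-18$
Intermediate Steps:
$N = 0$ ($N = 0^{2} = 0$)
$D{\left(T \right)} = 0$ ($D{\left(T \right)} = T T 0 = T^{2} \cdot 0 = 0$)
$M{\left(z \right)} = 18$ ($M{\left(z \right)} = \frac{6 \cdot 9}{3} = \frac{1}{3} \cdot 54 = 18$)
$D{\left(62 \right)} - M{\left(42 \right)} = 0 - 18 = -18$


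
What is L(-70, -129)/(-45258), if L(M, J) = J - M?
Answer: 59/45258 ≈ 0.0013036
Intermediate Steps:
L(-70, -129)/(-45258) = (-129 - 1*(-70))/(-45258) = (-129 + 70)*(-1/45258) = -59*(-1/45258) = 59/45258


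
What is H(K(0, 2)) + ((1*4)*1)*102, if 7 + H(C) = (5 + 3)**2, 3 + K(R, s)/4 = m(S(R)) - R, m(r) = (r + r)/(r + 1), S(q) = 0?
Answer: 465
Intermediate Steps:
m(r) = 2*r/(1 + r) (m(r) = (2*r)/(1 + r) = 2*r/(1 + r))
K(R, s) = -12 - 4*R (K(R, s) = -12 + 4*(2*0/(1 + 0) - R) = -12 + 4*(2*0/1 - R) = -12 + 4*(2*0*1 - R) = -12 + 4*(0 - R) = -12 + 4*(-R) = -12 - 4*R)
H(C) = 57 (H(C) = -7 + (5 + 3)**2 = -7 + 8**2 = -7 + 64 = 57)
H(K(0, 2)) + ((1*4)*1)*102 = 57 + ((1*4)*1)*102 = 57 + (4*1)*102 = 57 + 4*102 = 57 + 408 = 465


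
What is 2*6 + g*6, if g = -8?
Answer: -36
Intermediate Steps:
2*6 + g*6 = 2*6 - 8*6 = 12 - 48 = -36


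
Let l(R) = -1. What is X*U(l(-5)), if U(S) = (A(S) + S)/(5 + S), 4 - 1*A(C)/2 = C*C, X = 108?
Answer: 135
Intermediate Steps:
A(C) = 8 - 2*C**2 (A(C) = 8 - 2*C*C = 8 - 2*C**2)
U(S) = (8 + S - 2*S**2)/(5 + S) (U(S) = ((8 - 2*S**2) + S)/(5 + S) = (8 + S - 2*S**2)/(5 + S))
X*U(l(-5)) = 108*((8 - 1 - 2*(-1)**2)/(5 - 1)) = 108*((8 - 1 - 2*1)/4) = 108*((8 - 1 - 2)/4) = 108*((1/4)*5) = 108*(5/4) = 135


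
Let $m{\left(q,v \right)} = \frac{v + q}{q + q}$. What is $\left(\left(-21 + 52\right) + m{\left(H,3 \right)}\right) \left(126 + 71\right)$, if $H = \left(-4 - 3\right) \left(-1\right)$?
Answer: $\frac{43734}{7} \approx 6247.7$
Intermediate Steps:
$H = 7$ ($H = \left(-7\right) \left(-1\right) = 7$)
$m{\left(q,v \right)} = \frac{q + v}{2 q}$
$\left(\left(-21 + 52\right) + m{\left(H,3 \right)}\right) \left(126 + 71\right) = \left(\left(-21 + 52\right) + \frac{7 + 3}{2 \cdot 7}\right) \left(126 + 71\right) = \left(31 + \frac{1}{2} \cdot \frac{1}{7} \cdot 10\right) 197 = \left(31 + \frac{5}{7}\right) 197 = \frac{222}{7} \cdot 197 = \frac{43734}{7}$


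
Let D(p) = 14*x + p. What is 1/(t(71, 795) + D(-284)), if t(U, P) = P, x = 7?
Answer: 1/609 ≈ 0.0016420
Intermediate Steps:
D(p) = 98 + p (D(p) = 14*7 + p = 98 + p)
1/(t(71, 795) + D(-284)) = 1/(795 + (98 - 284)) = 1/(795 - 186) = 1/609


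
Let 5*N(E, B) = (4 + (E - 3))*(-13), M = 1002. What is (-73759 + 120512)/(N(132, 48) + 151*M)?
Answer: 233765/754781 ≈ 0.30971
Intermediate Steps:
N(E, B) = -13/5 - 13*E/5 (N(E, B) = ((4 + (E - 3))*(-13))/5 = ((4 + (-3 + E))*(-13))/5 = ((1 + E)*(-13))/5 = (-13 - 13*E)/5 = -13/5 - 13*E/5)
(-73759 + 120512)/(N(132, 48) + 151*M) = (-73759 + 120512)/((-13/5 - 13/5*132) + 151*1002) = 46753/((-13/5 - 1716/5) + 151302) = 46753/(-1729/5 + 151302) = 46753/(754781/5) = 46753*(5/754781) = 233765/754781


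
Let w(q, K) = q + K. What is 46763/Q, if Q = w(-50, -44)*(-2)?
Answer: 46763/188 ≈ 248.74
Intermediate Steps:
w(q, K) = K + q
Q = 188 (Q = (-44 - 50)*(-2) = -94*(-2) = 188)
46763/Q = 46763/188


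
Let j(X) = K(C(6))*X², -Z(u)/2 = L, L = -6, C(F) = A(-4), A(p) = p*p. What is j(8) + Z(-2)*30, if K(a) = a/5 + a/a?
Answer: 3144/5 ≈ 628.80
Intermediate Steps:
A(p) = p²
C(F) = 16 (C(F) = (-4)² = 16)
K(a) = 1 + a/5 (K(a) = a*(⅕) + 1 = a/5 + 1 = 1 + a/5)
Z(u) = 12 (Z(u) = -2*(-6) = 12)
j(X) = 21*X²/5 (j(X) = (1 + (⅕)*16)*X² = (1 + 16/5)*X² = 21*X²/5)
j(8) + Z(-2)*30 = (21/5)*8² + 12*30 = (21/5)*64 + 360 = 1344/5 + 360 = 3144/5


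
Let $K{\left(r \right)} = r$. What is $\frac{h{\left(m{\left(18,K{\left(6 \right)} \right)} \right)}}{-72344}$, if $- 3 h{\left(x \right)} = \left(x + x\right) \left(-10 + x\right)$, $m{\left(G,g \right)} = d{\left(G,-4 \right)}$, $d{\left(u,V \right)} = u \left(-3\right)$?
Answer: $\frac{288}{9043} \approx 0.031848$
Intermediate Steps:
$d{\left(u,V \right)} = - 3 u$
$m{\left(G,g \right)} = - 3 G$
$h{\left(x \right)} = - \frac{2 x \left(-10 + x\right)}{3}$ ($h{\left(x \right)} = - \frac{\left(x + x\right) \left(-10 + x\right)}{3} = - \frac{2 x \left(-10 + x\right)}{3}$)
$\frac{h{\left(m{\left(18,K{\left(6 \right)} \right)} \right)}}{-72344} = \frac{\frac{2}{3} \left(\left(-3\right) 18\right) \left(10 - \left(-3\right) 18\right)}{-72344} = \frac{2}{3} \left(-54\right) \left(10 - -54\right) \left(- \frac{1}{72344}\right) = \frac{2}{3} \left(-54\right) \left(10 + 54\right) \left(- \frac{1}{72344}\right) = \frac{2}{3} \left(-54\right) 64 \left(- \frac{1}{72344}\right) = \left(-2304\right) \left(- \frac{1}{72344}\right) = \frac{288}{9043}$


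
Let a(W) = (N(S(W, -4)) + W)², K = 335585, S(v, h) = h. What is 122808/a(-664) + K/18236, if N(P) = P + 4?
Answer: 4693675339/251255608 ≈ 18.681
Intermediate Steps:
N(P) = 4 + P
a(W) = W² (a(W) = ((4 - 4) + W)² = (0 + W)² = W²)
122808/a(-664) + K/18236 = 122808/((-664)²) + 335585/18236 = 122808/440896 + 335585*(1/18236) = 122808*(1/440896) + 335585/18236 = 15351/55112 + 335585/18236 = 4693675339/251255608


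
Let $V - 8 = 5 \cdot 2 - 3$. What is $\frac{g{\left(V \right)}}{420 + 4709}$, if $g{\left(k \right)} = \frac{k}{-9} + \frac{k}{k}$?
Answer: $- \frac{2}{15387} \approx -0.00012998$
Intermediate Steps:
$V = 15$ ($V = 8 + \left(5 \cdot 2 - 3\right) = 8 + \left(10 - 3\right) = 8 + 7 = 15$)
$g{\left(k \right)} = 1 - \frac{k}{9}$ ($g{\left(k \right)} = k \left(- \frac{1}{9}\right) + 1 = - \frac{k}{9} + 1 = 1 - \frac{k}{9}$)
$\frac{g{\left(V \right)}}{420 + 4709} = \frac{1 - \frac{5}{3}}{420 + 4709} = \frac{1 - \frac{5}{3}}{5129} = \left(- \frac{2}{3}\right) \frac{1}{5129} = - \frac{2}{15387}$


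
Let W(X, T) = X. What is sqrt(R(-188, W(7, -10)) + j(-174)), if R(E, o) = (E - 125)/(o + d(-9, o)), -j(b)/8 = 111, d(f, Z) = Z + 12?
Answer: I*sqrt(608426)/26 ≈ 30.001*I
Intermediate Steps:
d(f, Z) = 12 + Z
j(b) = -888 (j(b) = -8*111 = -888)
R(E, o) = (-125 + E)/(12 + 2*o) (R(E, o) = (E - 125)/(o + (12 + o)) = (-125 + E)/(12 + 2*o))
sqrt(R(-188, W(7, -10)) + j(-174)) = sqrt((-125 - 188)/(2*(6 + 7)) - 888) = sqrt((1/2)*(-313)/13 - 888) = sqrt((1/2)*(1/13)*(-313) - 888) = sqrt(-313/26 - 888) = sqrt(-23401/26) = I*sqrt(608426)/26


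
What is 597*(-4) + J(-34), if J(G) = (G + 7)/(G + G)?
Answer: -162357/68 ≈ -2387.6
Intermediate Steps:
J(G) = (7 + G)/(2*G) (J(G) = (7 + G)/((2*G)) = (7 + G)*(1/(2*G)) = (7 + G)/(2*G))
597*(-4) + J(-34) = 597*(-4) + (½)*(7 - 34)/(-34) = -2388 + (½)*(-1/34)*(-27) = -2388 + 27/68 = -162357/68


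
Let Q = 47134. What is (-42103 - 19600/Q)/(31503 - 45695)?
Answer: 992251201/334462864 ≈ 2.9667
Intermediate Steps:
(-42103 - 19600/Q)/(31503 - 45695) = (-42103 - 19600/47134)/(31503 - 45695) = (-42103 - 19600*1/47134)/(-14192) = (-42103 - 9800/23567)*(-1/14192) = -992251201/23567*(-1/14192) = 992251201/334462864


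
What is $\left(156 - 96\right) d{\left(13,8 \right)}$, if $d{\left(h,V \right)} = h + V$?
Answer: $1260$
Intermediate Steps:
$d{\left(h,V \right)} = V + h$
$\left(156 - 96\right) d{\left(13,8 \right)} = \left(156 - 96\right) \left(8 + 13\right) = 60 \cdot 21 = 1260$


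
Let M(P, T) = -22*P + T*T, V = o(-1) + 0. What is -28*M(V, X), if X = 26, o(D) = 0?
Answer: -18928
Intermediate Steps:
V = 0 (V = 0 + 0 = 0)
M(P, T) = T² - 22*P (M(P, T) = -22*P + T² = T² - 22*P)
-28*M(V, X) = -28*(26² - 22*0) = -28*(676 + 0) = -28*676 = -18928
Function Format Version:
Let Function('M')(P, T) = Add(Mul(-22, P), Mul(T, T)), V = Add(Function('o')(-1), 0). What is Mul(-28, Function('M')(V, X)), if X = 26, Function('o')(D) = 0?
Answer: -18928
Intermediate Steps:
V = 0 (V = Add(0, 0) = 0)
Function('M')(P, T) = Add(Pow(T, 2), Mul(-22, P)) (Function('M')(P, T) = Add(Mul(-22, P), Pow(T, 2)) = Add(Pow(T, 2), Mul(-22, P)))
Mul(-28, Function('M')(V, X)) = Mul(-28, Add(Pow(26, 2), Mul(-22, 0))) = Mul(-28, Add(676, 0)) = Mul(-28, 676) = -18928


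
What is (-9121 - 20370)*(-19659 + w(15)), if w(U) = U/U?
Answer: 579734078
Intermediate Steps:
w(U) = 1
(-9121 - 20370)*(-19659 + w(15)) = (-9121 - 20370)*(-19659 + 1) = -29491*(-19658) = 579734078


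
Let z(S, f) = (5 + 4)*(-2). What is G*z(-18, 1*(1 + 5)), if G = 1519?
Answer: -27342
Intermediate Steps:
z(S, f) = -18 (z(S, f) = 9*(-2) = -18)
G*z(-18, 1*(1 + 5)) = 1519*(-18) = -27342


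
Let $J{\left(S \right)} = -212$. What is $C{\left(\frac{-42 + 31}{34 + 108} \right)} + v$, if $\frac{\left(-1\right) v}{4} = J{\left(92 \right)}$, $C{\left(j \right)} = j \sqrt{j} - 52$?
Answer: $796 - \frac{11 i \sqrt{1562}}{20164} \approx 796.0 - 0.02156 i$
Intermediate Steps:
$C{\left(j \right)} = -52 + j^{\frac{3}{2}}$ ($C{\left(j \right)} = j^{\frac{3}{2}} - 52 = -52 + j^{\frac{3}{2}}$)
$v = 848$ ($v = \left(-4\right) \left(-212\right) = 848$)
$C{\left(\frac{-42 + 31}{34 + 108} \right)} + v = \left(-52 + \left(\frac{-42 + 31}{34 + 108}\right)^{\frac{3}{2}}\right) + 848 = \left(-52 + \left(- \frac{11}{142}\right)^{\frac{3}{2}}\right) + 848 = \left(-52 - \frac{11 i \sqrt{1562}}{20164}\right) + 848 = 796 - \frac{11 i \sqrt{1562}}{20164}$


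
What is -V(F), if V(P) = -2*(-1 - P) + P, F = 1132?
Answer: -3398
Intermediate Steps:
V(P) = 2 + 3*P (V(P) = (2 + 2*P) + P = 2 + 3*P)
-V(F) = -(2 + 3*1132) = -(2 + 3396) = -1*3398 = -3398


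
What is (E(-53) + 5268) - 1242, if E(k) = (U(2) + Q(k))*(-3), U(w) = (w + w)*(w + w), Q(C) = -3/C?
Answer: 210825/53 ≈ 3977.8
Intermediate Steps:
U(w) = 4*w² (U(w) = (2*w)*(2*w) = 4*w²)
E(k) = -48 + 9/k (E(k) = (4*2² - 3/k)*(-3) = (4*4 - 3/k)*(-3) = (16 - 3/k)*(-3) = -48 + 9/k)
(E(-53) + 5268) - 1242 = ((-48 + 9/(-53)) + 5268) - 1242 = ((-48 + 9*(-1/53)) + 5268) - 1242 = ((-48 - 9/53) + 5268) - 1242 = (-2553/53 + 5268) - 1242 = 276651/53 - 1242 = 210825/53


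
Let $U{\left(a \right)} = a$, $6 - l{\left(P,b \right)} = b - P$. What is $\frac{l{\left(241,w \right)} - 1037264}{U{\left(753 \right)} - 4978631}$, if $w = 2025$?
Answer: $\frac{519521}{2488939} \approx 0.20873$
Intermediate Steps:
$l{\left(P,b \right)} = 6 + P - b$ ($l{\left(P,b \right)} = 6 - \left(b - P\right) = 6 + \left(P - b\right) = 6 + P - b$)
$\frac{l{\left(241,w \right)} - 1037264}{U{\left(753 \right)} - 4978631} = \frac{\left(6 + 241 - 2025\right) - 1037264}{753 - 4978631} = \frac{\left(6 + 241 - 2025\right) - 1037264}{-4977878} = \left(-1778 - 1037264\right) \left(- \frac{1}{4977878}\right) = \left(-1039042\right) \left(- \frac{1}{4977878}\right) = \frac{519521}{2488939}$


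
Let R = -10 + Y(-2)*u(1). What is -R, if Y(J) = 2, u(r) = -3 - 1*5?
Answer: 26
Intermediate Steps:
u(r) = -8 (u(r) = -3 - 5 = -8)
R = -26 (R = -10 + 2*(-8) = -10 - 16 = -26)
-R = -1*(-26) = 26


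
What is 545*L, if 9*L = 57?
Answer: 10355/3 ≈ 3451.7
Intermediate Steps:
L = 19/3 (L = (1/9)*57 = 19/3 ≈ 6.3333)
545*L = 545*(19/3) = 10355/3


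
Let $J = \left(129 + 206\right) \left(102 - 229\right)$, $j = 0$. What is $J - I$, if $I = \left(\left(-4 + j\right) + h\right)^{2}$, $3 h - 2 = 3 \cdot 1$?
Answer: $- \frac{382954}{9} \approx -42550.0$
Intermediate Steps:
$h = \frac{5}{3}$ ($h = \frac{2}{3} + \frac{3 \cdot 1}{3} = \frac{2}{3} + \frac{1}{3} \cdot 3 = \frac{2}{3} + 1 = \frac{5}{3} \approx 1.6667$)
$J = -42545$ ($J = 335 \left(-127\right) = -42545$)
$I = \frac{49}{9}$ ($I = \left(\left(-4 + 0\right) + \frac{5}{3}\right)^{2} = \left(-4 + \frac{5}{3}\right)^{2} = \left(- \frac{7}{3}\right)^{2} = \frac{49}{9} \approx 5.4444$)
$J - I = -42545 - \frac{49}{9} = - \frac{382954}{9}$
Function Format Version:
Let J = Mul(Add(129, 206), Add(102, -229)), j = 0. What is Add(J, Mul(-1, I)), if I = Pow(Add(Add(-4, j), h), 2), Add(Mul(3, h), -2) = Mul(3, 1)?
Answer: Rational(-382954, 9) ≈ -42550.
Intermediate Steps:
h = Rational(5, 3) (h = Add(Rational(2, 3), Mul(Rational(1, 3), Mul(3, 1))) = Add(Rational(2, 3), Mul(Rational(1, 3), 3)) = Add(Rational(2, 3), 1) = Rational(5, 3) ≈ 1.6667)
J = -42545 (J = Mul(335, -127) = -42545)
I = Rational(49, 9) (I = Pow(Add(Add(-4, 0), Rational(5, 3)), 2) = Pow(Add(-4, Rational(5, 3)), 2) = Pow(Rational(-7, 3), 2) = Rational(49, 9) ≈ 5.4444)
Add(J, Mul(-1, I)) = Add(-42545, Mul(-1, Rational(49, 9))) = Add(-42545, Rational(-49, 9)) = Rational(-382954, 9)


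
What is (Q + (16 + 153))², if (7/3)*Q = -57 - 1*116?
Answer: 440896/49 ≈ 8997.9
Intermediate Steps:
Q = -519/7 (Q = 3*(-57 - 1*116)/7 = 3*(-57 - 116)/7 = (3/7)*(-173) = -519/7 ≈ -74.143)
(Q + (16 + 153))² = (-519/7 + (16 + 153))² = (-519/7 + 169)² = (664/7)² = 440896/49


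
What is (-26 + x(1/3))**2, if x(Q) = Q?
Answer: 5929/9 ≈ 658.78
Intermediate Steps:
(-26 + x(1/3))**2 = (-26 + 1/3)**2 = (-77/3)**2 = 5929/9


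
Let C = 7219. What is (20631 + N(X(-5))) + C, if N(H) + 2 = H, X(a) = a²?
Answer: 27873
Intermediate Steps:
N(H) = -2 + H
(20631 + N(X(-5))) + C = (20631 + (-2 + (-5)²)) + 7219 = (20631 + (-2 + 25)) + 7219 = (20631 + 23) + 7219 = 20654 + 7219 = 27873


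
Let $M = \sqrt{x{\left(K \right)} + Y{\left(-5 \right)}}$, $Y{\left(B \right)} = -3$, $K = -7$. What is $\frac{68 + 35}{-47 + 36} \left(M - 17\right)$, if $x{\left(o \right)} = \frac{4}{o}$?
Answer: $\frac{1751}{11} - \frac{515 i \sqrt{7}}{77} \approx 159.18 - 17.696 i$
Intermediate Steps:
$M = \frac{5 i \sqrt{7}}{7}$ ($M = \sqrt{\frac{4}{-7} - 3} = \sqrt{4 \left(- \frac{1}{7}\right) - 3} = \sqrt{- \frac{4}{7} - 3} = \sqrt{- \frac{25}{7}} = \frac{5 i \sqrt{7}}{7} \approx 1.8898 i$)
$\frac{68 + 35}{-47 + 36} \left(M - 17\right) = \frac{68 + 35}{-47 + 36} \left(\frac{5 i \sqrt{7}}{7} - 17\right) = \frac{103}{-11} \left(-17 + \frac{5 i \sqrt{7}}{7}\right) = 103 \left(- \frac{1}{11}\right) \left(-17 + \frac{5 i \sqrt{7}}{7}\right) = - \frac{103 \left(-17 + \frac{5 i \sqrt{7}}{7}\right)}{11} = \frac{1751}{11} - \frac{515 i \sqrt{7}}{77}$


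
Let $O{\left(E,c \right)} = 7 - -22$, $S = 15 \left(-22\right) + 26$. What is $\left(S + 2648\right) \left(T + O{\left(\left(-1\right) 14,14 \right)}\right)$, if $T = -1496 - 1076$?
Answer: $-5960792$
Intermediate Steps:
$S = -304$ ($S = -330 + 26 = -304$)
$O{\left(E,c \right)} = 29$ ($O{\left(E,c \right)} = 7 + 22 = 29$)
$T = -2572$ ($T = -1496 - 1076 = -2572$)
$\left(S + 2648\right) \left(T + O{\left(\left(-1\right) 14,14 \right)}\right) = \left(-304 + 2648\right) \left(-2572 + 29\right) = 2344 \left(-2543\right) = -5960792$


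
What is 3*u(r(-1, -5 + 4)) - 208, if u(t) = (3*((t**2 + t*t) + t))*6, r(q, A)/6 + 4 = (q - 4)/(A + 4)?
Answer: 122804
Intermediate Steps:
r(q, A) = -24 + 6*(-4 + q)/(4 + A) (r(q, A) = -24 + 6*((q - 4)/(A + 4)) = -24 + 6*((-4 + q)/(4 + A)) = -24 + 6*(-4 + q)/(4 + A))
u(t) = 18*t + 36*t**2 (u(t) = (3*((t**2 + t**2) + t))*6 = (3*(2*t**2 + t))*6 = (3*(t + 2*t**2))*6 = (3*t + 6*t**2)*6 = 18*t + 36*t**2)
3*u(r(-1, -5 + 4)) - 208 = 3*(18*(6*(-20 - 1 - 4*(-5 + 4))/(4 + (-5 + 4)))*(1 + 2*(6*(-20 - 1 - 4*(-5 + 4))/(4 + (-5 + 4))))) - 208 = 3*(18*(6*(-20 - 1 - 4*(-1))/(4 - 1))*(1 + 2*(6*(-20 - 1 - 4*(-1))/(4 - 1)))) - 208 = 3*(18*(6*(-20 - 1 + 4)/3)*(1 + 2*(6*(-20 - 1 + 4)/3))) - 208 = 3*(18*(6*(1/3)*(-17))*(1 + 2*(6*(1/3)*(-17)))) - 208 = 3*(18*(-34)*(1 + 2*(-34))) - 208 = 3*(18*(-34)*(1 - 68)) - 208 = 3*(18*(-34)*(-67)) - 208 = 3*41004 - 208 = 123012 - 208 = 122804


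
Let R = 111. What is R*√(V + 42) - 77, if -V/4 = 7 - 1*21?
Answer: -77 + 777*√2 ≈ 1021.8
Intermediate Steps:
V = 56 (V = -4*(7 - 1*21) = -4*(7 - 21) = -4*(-14) = 56)
R*√(V + 42) - 77 = 111*√(56 + 42) - 77 = 111*√98 - 77 = 111*(7*√2) - 77 = 777*√2 - 77 = -77 + 777*√2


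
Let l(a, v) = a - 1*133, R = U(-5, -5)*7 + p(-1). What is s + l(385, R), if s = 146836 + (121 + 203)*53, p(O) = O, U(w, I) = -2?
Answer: 164260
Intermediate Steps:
R = -15 (R = -2*7 - 1 = -14 - 1 = -15)
l(a, v) = -133 + a (l(a, v) = a - 133 = -133 + a)
s = 164008 (s = 146836 + 324*53 = 146836 + 17172 = 164008)
s + l(385, R) = 164008 + (-133 + 385) = 164008 + 252 = 164260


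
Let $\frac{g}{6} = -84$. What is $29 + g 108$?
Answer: $-54403$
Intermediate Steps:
$g = -504$ ($g = 6 \left(-84\right) = -504$)
$29 + g 108 = 29 - 54432 = -54403$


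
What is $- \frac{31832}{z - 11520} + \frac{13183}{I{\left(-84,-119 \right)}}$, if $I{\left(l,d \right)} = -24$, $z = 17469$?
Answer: $- \frac{26396545}{47592} \approx -554.64$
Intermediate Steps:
$- \frac{31832}{z - 11520} + \frac{13183}{I{\left(-84,-119 \right)}} = - \frac{31832}{17469 - 11520} + \frac{13183}{-24} = - \frac{31832}{17469 - 11520} + 13183 \left(- \frac{1}{24}\right) = - \frac{31832}{5949} - \frac{13183}{24} = - \frac{26396545}{47592}$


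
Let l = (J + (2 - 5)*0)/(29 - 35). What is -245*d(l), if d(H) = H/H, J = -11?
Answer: -245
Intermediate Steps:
l = 11/6 (l = (-11 + (2 - 5)*0)/(29 - 35) = (-11 - 3*0)/(-6) = (-11 + 0)*(-⅙) = -11*(-⅙) = 11/6 ≈ 1.8333)
d(H) = 1
-245*d(l) = -245*1 = -245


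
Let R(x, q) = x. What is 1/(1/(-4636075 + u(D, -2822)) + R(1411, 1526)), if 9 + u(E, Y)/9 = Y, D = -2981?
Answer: 4661554/6577452693 ≈ 0.00070872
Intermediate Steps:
u(E, Y) = -81 + 9*Y
1/(1/(-4636075 + u(D, -2822)) + R(1411, 1526)) = 1/(1/(-4636075 + (-81 + 9*(-2822))) + 1411) = 1/(1/(-4636075 + (-81 - 25398)) + 1411) = 1/(1/(-4636075 - 25479) + 1411) = 1/(1/(-4661554) + 1411) = 1/(-1/4661554 + 1411) = 1/(6577452693/4661554) = 4661554/6577452693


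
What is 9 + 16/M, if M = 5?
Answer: 61/5 ≈ 12.200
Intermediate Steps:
9 + 16/M = 9 + 16/5 = 61/5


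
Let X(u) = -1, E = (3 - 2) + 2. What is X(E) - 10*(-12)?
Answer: 119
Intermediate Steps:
E = 3 (E = 1 + 2 = 3)
X(E) - 10*(-12) = -1 - 10*(-12) = -1 + 120 = 119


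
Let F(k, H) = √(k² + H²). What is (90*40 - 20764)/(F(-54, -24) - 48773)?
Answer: 837139772/2378802037 + 102984*√97/2378802037 ≈ 0.35234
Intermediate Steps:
F(k, H) = √(H² + k²)
(90*40 - 20764)/(F(-54, -24) - 48773) = (90*40 - 20764)/(√((-24)² + (-54)²) - 48773) = (3600 - 20764)/(√(576 + 2916) - 48773) = -17164/(√3492 - 48773) = -17164/(6*√97 - 48773) = -17164/(-48773 + 6*√97)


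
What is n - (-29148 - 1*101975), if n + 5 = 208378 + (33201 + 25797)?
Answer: 398494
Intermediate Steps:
n = 267371 (n = -5 + (208378 + (33201 + 25797)) = -5 + (208378 + 58998) = -5 + 267376 = 267371)
n - (-29148 - 1*101975) = 267371 - (-29148 - 1*101975) = 267371 - (-29148 - 101975) = 267371 - 1*(-131123) = 267371 + 131123 = 398494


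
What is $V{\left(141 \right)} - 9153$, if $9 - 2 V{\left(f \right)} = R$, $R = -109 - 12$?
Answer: $-9088$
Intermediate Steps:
$R = -121$ ($R = -109 - 12 = -121$)
$V{\left(f \right)} = 65$ ($V{\left(f \right)} = \frac{9}{2} - - \frac{121}{2} = \frac{9}{2} + \frac{121}{2} = 65$)
$V{\left(141 \right)} - 9153 = 65 - 9153 = -9088$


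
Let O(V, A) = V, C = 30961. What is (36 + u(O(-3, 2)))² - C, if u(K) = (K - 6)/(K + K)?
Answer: -118219/4 ≈ -29555.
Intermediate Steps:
u(K) = (-6 + K)/(2*K) (u(K) = (-6 + K)/((2*K)) = (-6 + K)*(1/(2*K)) = (-6 + K)/(2*K))
(36 + u(O(-3, 2)))² - C = (36 + (½)*(-6 - 3)/(-3))² - 1*30961 = (36 + (½)*(-⅓)*(-9))² - 30961 = (36 + 3/2)² - 30961 = (75/2)² - 30961 = 5625/4 - 30961 = -118219/4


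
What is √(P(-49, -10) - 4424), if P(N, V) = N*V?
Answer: I*√3934 ≈ 62.722*I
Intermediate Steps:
√(P(-49, -10) - 4424) = √(-49*(-10) - 4424) = √(490 - 4424) = √(-3934) = I*√3934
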